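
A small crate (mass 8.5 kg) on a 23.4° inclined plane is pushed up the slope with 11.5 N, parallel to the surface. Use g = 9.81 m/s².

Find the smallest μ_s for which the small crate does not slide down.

μ_s,min ≈ 0.282

N = m g cos θ = 76.53 N.
Friction must make up the shortfall along the incline: f = m g sin θ − P = 33.12 − 11.5 = 21.62 N.
At the threshold f = μ_s N, so μ_s,min = 21.62/76.53 = 0.282.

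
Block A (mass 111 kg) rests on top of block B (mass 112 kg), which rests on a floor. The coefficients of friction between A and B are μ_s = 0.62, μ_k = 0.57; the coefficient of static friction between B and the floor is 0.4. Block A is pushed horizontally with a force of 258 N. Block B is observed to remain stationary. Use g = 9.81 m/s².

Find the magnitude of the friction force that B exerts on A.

f ≈ 258 N

The normal force B exerts on A is simply A's weight, N₁ = 1089 N.
Maximum static friction on A from B: μ_s N₁ = 0.62×1089 = 675.1 N.
Since P = 258 N ≤ 675.1 N, A does not slip on B; friction on A equals P = 258 N.
B experiences an equal 258 N forward from A (third law). B is in equilibrium, so the floor supplies f₂ = 258 N of static friction (limit μ_s(m_A+m_B)g = 875.1 N, not exceeded).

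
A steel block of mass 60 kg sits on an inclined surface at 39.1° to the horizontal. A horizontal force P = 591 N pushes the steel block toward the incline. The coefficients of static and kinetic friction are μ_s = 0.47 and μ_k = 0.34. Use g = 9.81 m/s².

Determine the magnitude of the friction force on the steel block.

The horizontal push has a component P sin θ into the surface, so N = m g cos θ + P sin θ = 456.8 + 372.7 = 829.5 N.
Parallel to the incline: P cos θ − m g sin θ = 458.6 − 371.2 = 87.43 N; the friction needed to balance this is 87.43 N acting down the slope.
Maximum static friction: μ_s N = 0.47 × 829.5 = 389.9 N.
Since 87.43 N is within the 389.9 N limit, the steel block stays put and friction is exactly 87.4 N.

f ≈ 87.4 N (down the incline)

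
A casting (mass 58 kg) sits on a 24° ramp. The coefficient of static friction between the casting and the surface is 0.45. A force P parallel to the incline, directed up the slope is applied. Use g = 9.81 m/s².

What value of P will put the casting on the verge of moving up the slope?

P ≈ 465 N

At impending motion up the slope, friction acts down-slope at its limit: f = μ_s N.
P is parallel to the surface, so N = m g cos θ = 520 N.
Along the incline: P = m g sin θ + μ_s N = 231 + 0.45×520 = 465 N.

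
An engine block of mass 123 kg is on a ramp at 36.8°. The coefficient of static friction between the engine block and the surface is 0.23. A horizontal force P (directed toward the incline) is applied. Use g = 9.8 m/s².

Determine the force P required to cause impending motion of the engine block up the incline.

At impending motion up the slope, friction acts down-slope at its limit: f = μ_s N.
Perpendicular to the incline: N = m g cos θ + P sin θ.
Along the incline: P cos θ = m g sin θ + μ_s N = m g sin θ + μ_s (m g cos θ + P sin θ).
Solving, P (cos θ − μ_s sin θ) = m g (sin θ + μ_s cos θ), so P = 123×9.8×(sin 36.8° + 0.23 cos 36.8°)/(cos 36.8° − 0.23 sin 36.8°) = 1210×0.7832/0.663 = 1420 N.

P ≈ 1420 N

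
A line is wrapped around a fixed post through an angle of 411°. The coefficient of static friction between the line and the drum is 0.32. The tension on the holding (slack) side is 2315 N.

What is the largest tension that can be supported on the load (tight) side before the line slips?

At impending slip the capstan equation gives T₂/T₁ = e^{μβ} with β in radians.
β = 411° × π/180 = 7.173 rad.
e^{μβ} = e^{0.32×7.173} = 9.929.
T₂ = T₁ · e^{μβ} = 2315 × 9.929 = 23000 N.

T_max ≈ 23000 N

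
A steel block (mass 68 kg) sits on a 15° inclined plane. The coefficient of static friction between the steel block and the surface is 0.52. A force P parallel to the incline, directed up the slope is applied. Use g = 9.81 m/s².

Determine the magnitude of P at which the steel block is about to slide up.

P ≈ 508 N

At impending motion up the slope, friction acts down-slope at its limit: f = μ_s N.
P is parallel to the surface, so N = m g cos θ = 644 N.
Along the incline: P = m g sin θ + μ_s N = 173 + 0.52×644 = 508 N.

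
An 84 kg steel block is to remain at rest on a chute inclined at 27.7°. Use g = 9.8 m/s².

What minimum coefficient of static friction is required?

At the slip threshold m g sin θ = μ_s m g cos θ, so μ_s,min = tan θ.
μ_s,min = tan 27.7° = 0.525.

μ_s,min ≈ 0.525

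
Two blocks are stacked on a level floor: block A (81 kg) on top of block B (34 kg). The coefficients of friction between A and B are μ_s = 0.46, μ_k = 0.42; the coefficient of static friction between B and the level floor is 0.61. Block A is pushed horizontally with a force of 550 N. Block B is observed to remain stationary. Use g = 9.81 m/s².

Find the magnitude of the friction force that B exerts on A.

Normal force at the A–B interface: N₁ = m_A g = 794.6 N.
Maximum static friction on A from B: μ_s N₁ = 0.46×794.6 = 365.5 N.
P = 550 N exceeds that limit, so A slips over B and the interface friction becomes kinetic: f₁ = μ_k N₁ = 0.42×794.6 = 334 N.
B experiences an equal 334 N forward from A (third law). B is in equilibrium, so the floor supplies f₂ = 334 N of static friction (limit μ_s(m_A+m_B)g = 688.2 N, not exceeded).

f ≈ 334 N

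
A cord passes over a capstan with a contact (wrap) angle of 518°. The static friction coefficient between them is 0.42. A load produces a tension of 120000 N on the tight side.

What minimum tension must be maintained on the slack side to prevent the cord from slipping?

Capstan equation at impending slip: T_tight/T_slack = e^{μβ}.
β = 518° = 9.041 rad; e^{μβ} = e^{0.42×9.041} = 44.57.
T_slack = T_tight / e^{μβ} = 120000 / 44.57 = 2690 N.

T_min ≈ 2690 N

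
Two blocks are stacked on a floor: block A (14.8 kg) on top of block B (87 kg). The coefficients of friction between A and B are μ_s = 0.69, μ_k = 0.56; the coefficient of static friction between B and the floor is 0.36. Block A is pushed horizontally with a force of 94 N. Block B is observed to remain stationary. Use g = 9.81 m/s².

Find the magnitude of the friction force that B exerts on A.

f ≈ 94 N

The normal force B exerts on A is simply A's weight, N₁ = 145.2 N.
Maximum static friction on A from B: μ_s N₁ = 0.69×145.2 = 100.2 N.
Since P = 94 N ≤ 100.2 N, A does not slip on B; friction on A equals P = 94 N.
By Newton's third law B feels 94 N forward from A. With B stationary, the floor's static friction on B balances it: f₂ = 94 N (well within μ_s(m_A+m_B)g = 359.5 N).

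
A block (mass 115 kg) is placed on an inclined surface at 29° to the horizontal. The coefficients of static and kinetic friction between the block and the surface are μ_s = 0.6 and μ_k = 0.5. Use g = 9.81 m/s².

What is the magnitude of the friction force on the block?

f ≈ 547 N (up the incline)

Perpendicular to the surface, N = m g cos θ = 115·9.81·cos 29° = 986.7 N.
For equilibrium along the incline, friction must balance the weight component: f = m g sin θ = 546.9 N up the slope.
Maximum static friction available: μ_s N = 0.6 × 986.7 = 592 N.
Since |546.9| ≤ 592 N, the block remains in static equilibrium and friction takes exactly the required value.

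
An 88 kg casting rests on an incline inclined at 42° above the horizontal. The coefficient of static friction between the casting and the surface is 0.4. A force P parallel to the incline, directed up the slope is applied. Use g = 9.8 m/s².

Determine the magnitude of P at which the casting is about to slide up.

At impending motion up the slope, friction acts down-slope at its limit: f = μ_s N.
P is parallel to the surface, so N = m g cos θ = 641 N.
Along the incline: P = m g sin θ + μ_s N = 577 + 0.4×641 = 833 N.

P ≈ 833 N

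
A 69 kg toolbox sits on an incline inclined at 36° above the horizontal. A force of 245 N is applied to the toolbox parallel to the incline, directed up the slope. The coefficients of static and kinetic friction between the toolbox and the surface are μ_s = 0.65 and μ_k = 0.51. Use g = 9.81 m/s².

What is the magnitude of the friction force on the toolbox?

f ≈ 153 N (up the incline)

The normal reaction is N = m g cos θ = 547.6 N.
The friction needed for equilibrium is m g sin θ − P = 397.9 − 245 = 152.9 N, measured positive up-slope.
Static friction can supply at most μ_s N = 356 N.
Since |152.9| ≤ 356 N, the toolbox remains in static equilibrium and friction takes exactly the required value.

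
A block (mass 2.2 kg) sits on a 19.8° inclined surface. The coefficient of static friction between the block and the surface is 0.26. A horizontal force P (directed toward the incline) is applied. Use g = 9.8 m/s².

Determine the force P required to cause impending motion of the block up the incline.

P ≈ 14.7 N

At impending motion up the slope, friction acts down-slope at its limit: f = μ_s N.
Perpendicular to the incline: N = m g cos θ + P sin θ.
Along the incline: P cos θ = m g sin θ + μ_s N = m g sin θ + μ_s (m g cos θ + P sin θ).
Solving, P (cos θ − μ_s sin θ) = m g (sin θ + μ_s cos θ), so P = 2.2×9.8×(sin 19.8° + 0.26 cos 19.8°)/(cos 19.8° − 0.26 sin 19.8°) = 21.6×0.5834/0.8528 = 14.7 N.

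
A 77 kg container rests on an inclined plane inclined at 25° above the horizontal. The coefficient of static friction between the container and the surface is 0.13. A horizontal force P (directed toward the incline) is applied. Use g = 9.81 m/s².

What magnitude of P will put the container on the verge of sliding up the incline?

P ≈ 480 N

At impending motion up the slope, friction acts down-slope at its limit: f = μ_s N.
Perpendicular to the incline: N = m g cos θ + P sin θ.
Along the incline: P cos θ = m g sin θ + μ_s N = m g sin θ + μ_s (m g cos θ + P sin θ).
Solving, P (cos θ − μ_s sin θ) = m g (sin θ + μ_s cos θ), so P = 77×9.81×(sin 25° + 0.13 cos 25°)/(cos 25° − 0.13 sin 25°) = 755×0.5404/0.8514 = 480 N.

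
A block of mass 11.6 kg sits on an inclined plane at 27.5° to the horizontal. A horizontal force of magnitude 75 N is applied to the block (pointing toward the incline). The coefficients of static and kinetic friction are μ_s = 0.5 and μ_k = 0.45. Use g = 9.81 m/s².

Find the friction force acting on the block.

f ≈ 14 N (down the incline)

The horizontal push has a component P sin θ into the surface, so N = m g cos θ + P sin θ = 100.9 + 34.63 = 135.6 N.
Parallel to the incline: P cos θ − m g sin θ = 66.53 − 52.55 = 13.98 N; the friction needed to balance this is 13.98 N acting down the slope.
The limit of static friction is μ_s N = 67.78 N.
Since 13.98 N is within the 67.78 N limit, the block stays put and friction is exactly 14 N.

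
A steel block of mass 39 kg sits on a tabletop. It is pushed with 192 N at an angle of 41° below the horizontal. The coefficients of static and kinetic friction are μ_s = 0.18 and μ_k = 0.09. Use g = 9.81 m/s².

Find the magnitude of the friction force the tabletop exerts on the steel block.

The vertical component of P adds to the normal force: N = m g + P sin α = 382.6 + 126 = 508.6 N.
For equilibrium, f = P cos α = 192×cos 41° = 144.9 N.
The static-friction limit is μ_s N = 91.54 N.
144.9 > 91.54 N → the steel block slides; f = μ_k N = 0.09×508.6 = 45.8 N.

f ≈ 45.8 N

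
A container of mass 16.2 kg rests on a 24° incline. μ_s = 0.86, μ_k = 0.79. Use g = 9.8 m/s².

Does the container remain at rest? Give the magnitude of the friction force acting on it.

f ≈ 64.6 N

N = m g cos θ = 145 N.
Down-slope weight component: m g sin θ = 64.6 N.
μ_s N = 125 N.
64.6 ≤ 125 N, so it stays put; friction = 64.6 N.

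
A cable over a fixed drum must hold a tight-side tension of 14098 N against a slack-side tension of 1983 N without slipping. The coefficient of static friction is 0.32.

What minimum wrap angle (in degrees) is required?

T₂/T₁ = e^{μβ} → β = ln(T₂/T₁)/μ.
β = ln(14098/1983)/0.32 = 1.961/0.32 = 6.129 rad.
In degrees: β = 6.129 × 180/π = 351°.

β_min ≈ 351°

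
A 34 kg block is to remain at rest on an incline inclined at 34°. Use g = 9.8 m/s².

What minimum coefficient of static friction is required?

At the slip threshold m g sin θ = μ_s m g cos θ, so μ_s,min = tan θ.
μ_s,min = tan 34° = 0.675.

μ_s,min ≈ 0.675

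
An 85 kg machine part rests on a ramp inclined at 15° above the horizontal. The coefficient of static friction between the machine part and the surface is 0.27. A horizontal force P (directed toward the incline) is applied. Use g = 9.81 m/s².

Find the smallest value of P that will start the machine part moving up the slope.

P ≈ 484 N

At impending motion up the slope, friction acts down-slope at its limit: f = μ_s N.
Perpendicular to the incline: N = m g cos θ + P sin θ.
Along the incline: P cos θ = m g sin θ + μ_s N = m g sin θ + μ_s (m g cos θ + P sin θ).
Solving, P (cos θ − μ_s sin θ) = m g (sin θ + μ_s cos θ), so P = 85×9.81×(sin 15° + 0.27 cos 15°)/(cos 15° − 0.27 sin 15°) = 834×0.5196/0.896 = 484 N.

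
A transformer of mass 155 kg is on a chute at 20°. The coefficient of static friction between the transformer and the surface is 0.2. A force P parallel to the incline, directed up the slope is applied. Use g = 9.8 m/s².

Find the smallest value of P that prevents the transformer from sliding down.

The transformer tends to slide down (tan θ > μ_s), so at the point of impending slip friction acts up-slope at its limit: f = μ_s N.
P is parallel to the surface, so N = m g cos θ = 1430 N.
Along the incline: P + μ_s N = m g sin θ, so P = 520 − 0.2×1430 = 234 N.

P_min ≈ 234 N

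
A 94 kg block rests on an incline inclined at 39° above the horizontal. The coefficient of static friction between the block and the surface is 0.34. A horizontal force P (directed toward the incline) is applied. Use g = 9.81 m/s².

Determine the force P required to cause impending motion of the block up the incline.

P ≈ 1460 N

At impending motion up the slope, friction acts down-slope at its limit: f = μ_s N.
Perpendicular to the incline: N = m g cos θ + P sin θ.
Along the incline: P cos θ = m g sin θ + μ_s N = m g sin θ + μ_s (m g cos θ + P sin θ).
Solving, P (cos θ − μ_s sin θ) = m g (sin θ + μ_s cos θ), so P = 94×9.81×(sin 39° + 0.34 cos 39°)/(cos 39° − 0.34 sin 39°) = 922×0.8936/0.5632 = 1460 N.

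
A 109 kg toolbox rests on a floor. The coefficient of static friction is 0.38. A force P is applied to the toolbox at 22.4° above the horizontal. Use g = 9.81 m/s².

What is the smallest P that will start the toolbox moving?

P ≈ 380 N

N = m g − P sin α (the pull lifts the toolbox).
At impending slip, P cos α = μ_s N = μ_s (m g − P sin α).
Solving: P (cos α + μ_s sin α) = μ_s m g → P = 0.38×1070/(cos 22.4° + 0.38 sin 22.4°) = 406/1.069 = 380 N.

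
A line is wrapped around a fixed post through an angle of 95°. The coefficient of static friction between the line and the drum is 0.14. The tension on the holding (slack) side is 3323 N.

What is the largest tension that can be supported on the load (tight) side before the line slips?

At impending slip the capstan equation gives T₂/T₁ = e^{μβ} with β in radians.
β = 95° × π/180 = 1.658 rad.
e^{μβ} = e^{0.14×1.658} = 1.261.
T₂ = T₁ · e^{μβ} = 3323 × 1.261 = 4190 N.

T_max ≈ 4190 N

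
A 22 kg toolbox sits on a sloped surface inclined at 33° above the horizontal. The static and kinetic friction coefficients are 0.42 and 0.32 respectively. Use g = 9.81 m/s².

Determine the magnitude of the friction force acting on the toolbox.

f ≈ 57.9 N (up the incline)

Perpendicular to the surface, N = m g cos θ = 22·9.81·cos 33° = 181 N.
For equilibrium along the incline, friction must balance the weight component: f = m g sin θ = 117.5 N up the slope.
The static-friction ceiling is μ_s N = 0.42 × 181 = 76.02 N.
|117.5| exceeds 76.02 N, so the toolbox slips down-slope; friction is kinetic, f = μ_k N = 0.32×181 = 57.9 N.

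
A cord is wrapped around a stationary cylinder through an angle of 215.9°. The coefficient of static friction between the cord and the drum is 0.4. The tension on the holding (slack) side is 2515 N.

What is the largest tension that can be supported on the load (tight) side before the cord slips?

T_max ≈ 11400 N

At impending slip the capstan equation gives T₂/T₁ = e^{μβ} with β in radians.
β = 215.9° × π/180 = 3.768 rad.
e^{μβ} = e^{0.4×3.768} = 4.514.
T₂ = T₁ · e^{μβ} = 2515 × 4.514 = 11400 N.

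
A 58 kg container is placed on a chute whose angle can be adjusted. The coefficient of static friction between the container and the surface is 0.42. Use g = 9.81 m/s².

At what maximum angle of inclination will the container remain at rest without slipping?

At the slip threshold, m g sin θ = μ_s · m g cos θ, so tan θ = μ_s.
θ_max = arctan(0.42) = 22.8°.

θ_max ≈ 22.8°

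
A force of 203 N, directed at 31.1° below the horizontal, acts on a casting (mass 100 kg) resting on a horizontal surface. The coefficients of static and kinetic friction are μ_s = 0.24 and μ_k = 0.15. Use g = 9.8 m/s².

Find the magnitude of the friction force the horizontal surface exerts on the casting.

N = m g + P sin α = 980 + 203×sin 31.1° = 1085 N.
The horizontal driving force is P cos α = 173.8 N, so equilibrium needs friction f = 173.8 N.
μ_s N = 0.24 × 1085 = 260.4 N.
173.8 ≤ 260.4 N → static; friction equals the required 174 N.

f ≈ 174 N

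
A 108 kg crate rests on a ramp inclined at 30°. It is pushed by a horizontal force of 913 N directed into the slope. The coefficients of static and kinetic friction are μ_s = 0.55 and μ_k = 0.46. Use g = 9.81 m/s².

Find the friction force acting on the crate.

Resolve perpendicular to the incline: N = m g cos θ + P sin θ = 108×9.81×cos 30° + 913×sin 30° = 1374 N.
Parallel to the incline: P cos θ − m g sin θ = 790.7 − 529.7 = 260.9 N; the friction needed to balance this is 260.9 N acting down the slope.
Maximum static friction: μ_s N = 0.55 × 1374 = 755.7 N.
|f_req| = 260.9 ≤ 755.7 N → the crate is in equilibrium; friction equals the required value.

f ≈ 261 N (down the incline)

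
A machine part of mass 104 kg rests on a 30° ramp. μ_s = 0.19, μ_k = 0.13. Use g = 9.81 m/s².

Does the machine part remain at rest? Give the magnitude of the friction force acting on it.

N = m g cos θ = 884 N.
Down-slope weight component: m g sin θ = 510 N.
μ_s N = 168 N.
510 > 168 N, so it slides; kinetic friction f = μ_k N = 0.13×884 = 115 N.

f ≈ 115 N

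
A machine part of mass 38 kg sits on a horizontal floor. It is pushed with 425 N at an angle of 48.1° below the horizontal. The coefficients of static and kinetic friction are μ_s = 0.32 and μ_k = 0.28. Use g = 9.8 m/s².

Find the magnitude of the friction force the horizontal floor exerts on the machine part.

f ≈ 193 N

Vertical equilibrium gives N = m g + P sin α = 688.7 N.
The horizontal driving force is P cos α = 283.8 N, so equilibrium needs friction f = 283.8 N.
The static-friction limit is μ_s N = 220.4 N.
283.8 > 220.4 N → the machine part slides; f = μ_k N = 0.28×688.7 = 193 N.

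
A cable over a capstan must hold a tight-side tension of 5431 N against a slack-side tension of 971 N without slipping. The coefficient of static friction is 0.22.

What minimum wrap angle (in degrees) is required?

T₂/T₁ = e^{μβ} → β = ln(T₂/T₁)/μ.
β = ln(5431/971)/0.22 = 1.722/0.22 = 7.825 rad.
In degrees: β = 7.825 × 180/π = 448°.

β_min ≈ 448°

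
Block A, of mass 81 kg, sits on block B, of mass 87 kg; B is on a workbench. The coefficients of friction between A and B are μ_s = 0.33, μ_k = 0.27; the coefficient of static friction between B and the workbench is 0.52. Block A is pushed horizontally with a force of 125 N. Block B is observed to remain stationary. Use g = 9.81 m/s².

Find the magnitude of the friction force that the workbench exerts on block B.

f ≈ 125 N

The normal force B exerts on A is simply A's weight, N₁ = 794.6 N.
Maximum static friction on A from B: μ_s N₁ = 0.33×794.6 = 262.2 N.
Since P = 125 N ≤ 262.2 N, A does not slip on B; friction on A equals P = 125 N.
B experiences an equal 125 N forward from A (third law). B is in equilibrium, so the floor supplies f₂ = 125 N of static friction (limit μ_s(m_A+m_B)g = 857 N, not exceeded).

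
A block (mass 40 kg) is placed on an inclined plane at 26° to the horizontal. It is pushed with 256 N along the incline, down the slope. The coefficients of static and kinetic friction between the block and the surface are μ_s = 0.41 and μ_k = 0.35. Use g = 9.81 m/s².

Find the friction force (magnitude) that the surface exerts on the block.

f ≈ 123 N (up the incline)

Normal force: N = m g cos θ = 40 × 9.81 × cos 26° = 352.7 N.
The friction needed for equilibrium is m g sin θ + P = 172 + 256 = 428 N, measured positive up-slope.
Maximum static friction available: μ_s N = 0.41 × 352.7 = 144.6 N.
|428| exceeds 144.6 N, so the block slips down-slope; friction is kinetic, f = μ_k N = 0.35×352.7 = 123 N.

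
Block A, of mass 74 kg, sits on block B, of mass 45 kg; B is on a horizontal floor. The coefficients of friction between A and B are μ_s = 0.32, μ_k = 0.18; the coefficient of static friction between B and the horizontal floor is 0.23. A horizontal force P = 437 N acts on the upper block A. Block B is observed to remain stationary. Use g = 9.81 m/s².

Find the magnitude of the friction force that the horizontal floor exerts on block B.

f ≈ 131 N

Between the blocks, N₁ = m_A g = 725.9 N.
Maximum static friction on A from B: μ_s N₁ = 0.32×725.9 = 232.3 N.
P = 437 N exceeds that limit, so A slips over B and the interface friction becomes kinetic: f₁ = μ_k N₁ = 0.18×725.9 = 131 N.
By Newton's third law B feels 131 N forward from A. With B stationary, the floor's static friction on B balances it: f₂ = 131 N (well within μ_s(m_A+m_B)g = 268.5 N).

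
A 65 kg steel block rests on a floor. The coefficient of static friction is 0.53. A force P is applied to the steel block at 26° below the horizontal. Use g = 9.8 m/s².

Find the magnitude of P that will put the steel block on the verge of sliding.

N = m g + P sin α (the push presses the steel block into the floor).
At impending slip, P cos α = μ_s N = μ_s (m g + P sin α).
Solving: P (cos α − μ_s sin α) = μ_s m g → P = 0.53×637/(cos 26° − 0.53 sin 26°) = 338/0.6665 = 507 N.

P ≈ 507 N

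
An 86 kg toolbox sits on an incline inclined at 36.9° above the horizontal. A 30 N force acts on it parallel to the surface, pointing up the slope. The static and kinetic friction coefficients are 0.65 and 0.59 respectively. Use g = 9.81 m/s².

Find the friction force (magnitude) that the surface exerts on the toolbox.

f ≈ 398 N (up the incline)

Perpendicular to the surface, N = m g cos θ = 86·9.81·cos 36.9° = 674.7 N.
The friction needed for equilibrium is m g sin θ − P = 506.6 − 30 = 476.6 N, measured positive up-slope.
Static friction can supply at most μ_s N = 438.5 N.
Since |476.6| > 438.5 N, static friction cannot hold it; the toolbox slides down the incline and kinetic friction applies: f = μ_k N = 0.59 × 674.7 = 398 N.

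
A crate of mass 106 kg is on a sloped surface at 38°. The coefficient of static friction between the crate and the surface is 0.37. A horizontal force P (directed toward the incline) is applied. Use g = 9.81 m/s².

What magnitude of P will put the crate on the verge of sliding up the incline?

P ≈ 1680 N

At impending motion up the slope, friction acts down-slope at its limit: f = μ_s N.
Perpendicular to the incline: N = m g cos θ + P sin θ.
Along the incline: P cos θ = m g sin θ + μ_s N = m g sin θ + μ_s (m g cos θ + P sin θ).
Solving, P (cos θ − μ_s sin θ) = m g (sin θ + μ_s cos θ), so P = 106×9.81×(sin 38° + 0.37 cos 38°)/(cos 38° − 0.37 sin 38°) = 1040×0.9072/0.5602 = 1680 N.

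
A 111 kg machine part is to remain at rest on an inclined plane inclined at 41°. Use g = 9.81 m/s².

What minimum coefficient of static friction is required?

At the slip threshold m g sin θ = μ_s m g cos θ, so μ_s,min = tan θ.
μ_s,min = tan 41° = 0.869.

μ_s,min ≈ 0.869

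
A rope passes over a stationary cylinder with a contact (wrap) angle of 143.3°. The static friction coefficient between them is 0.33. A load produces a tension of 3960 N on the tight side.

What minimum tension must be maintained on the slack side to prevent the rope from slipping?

T_min ≈ 1730 N

Capstan equation at impending slip: T_tight/T_slack = e^{μβ}.
β = 143.3° = 2.501 rad; e^{μβ} = e^{0.33×2.501} = 2.283.
T_slack = T_tight / e^{μβ} = 3960 / 2.283 = 1730 N.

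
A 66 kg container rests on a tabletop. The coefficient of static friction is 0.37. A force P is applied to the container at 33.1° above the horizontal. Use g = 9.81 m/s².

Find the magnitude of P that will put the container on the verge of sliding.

N = m g − P sin α (the pull lifts the container).
At impending slip, P cos α = μ_s N = μ_s (m g − P sin α).
Solving: P (cos α + μ_s sin α) = μ_s m g → P = 0.37×647/(cos 33.1° + 0.37 sin 33.1°) = 240/1.04 = 230 N.

P ≈ 230 N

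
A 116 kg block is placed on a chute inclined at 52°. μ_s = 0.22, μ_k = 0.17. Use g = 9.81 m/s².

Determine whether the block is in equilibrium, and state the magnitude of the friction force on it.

N = m g cos θ = 701 N.
Down-slope weight component: m g sin θ = 897 N.
μ_s N = 154 N.
897 > 154 N, so it slides; kinetic friction f = μ_k N = 0.17×701 = 119 N.

f ≈ 119 N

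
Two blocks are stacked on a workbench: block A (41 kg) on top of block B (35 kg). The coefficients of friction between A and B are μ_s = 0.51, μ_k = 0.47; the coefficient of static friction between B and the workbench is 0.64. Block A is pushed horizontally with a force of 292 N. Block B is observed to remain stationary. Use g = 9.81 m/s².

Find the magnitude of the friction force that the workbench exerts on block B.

f ≈ 189 N

Normal force at the A–B interface: N₁ = m_A g = 402.2 N.
Maximum static friction on A from B: μ_s N₁ = 0.51×402.2 = 205.1 N.
P = 292 N exceeds that limit, so A slips over B and the interface friction becomes kinetic: f₁ = μ_k N₁ = 0.47×402.2 = 189 N.
B experiences an equal 189 N forward from A (third law). B is in equilibrium, so the floor supplies f₂ = 189 N of static friction (limit μ_s(m_A+m_B)g = 477.2 N, not exceeded).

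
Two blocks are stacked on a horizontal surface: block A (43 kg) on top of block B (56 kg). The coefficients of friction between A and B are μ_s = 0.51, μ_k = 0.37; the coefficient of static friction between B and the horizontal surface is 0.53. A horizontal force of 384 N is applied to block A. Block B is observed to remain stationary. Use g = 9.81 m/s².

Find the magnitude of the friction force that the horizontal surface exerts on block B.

f ≈ 156 N

The normal force B exerts on A is simply A's weight, N₁ = 421.8 N.
So the A–B interface can sustain at most μ_s N₁ = 215.1 N of static friction.
P = 384 N exceeds that limit, so A slips over B and the interface friction becomes kinetic: f₁ = μ_k N₁ = 0.37×421.8 = 156 N.
B experiences an equal 156 N forward from A (third law). B is in equilibrium, so the floor supplies f₂ = 156 N of static friction (limit μ_s(m_A+m_B)g = 514.7 N, not exceeded).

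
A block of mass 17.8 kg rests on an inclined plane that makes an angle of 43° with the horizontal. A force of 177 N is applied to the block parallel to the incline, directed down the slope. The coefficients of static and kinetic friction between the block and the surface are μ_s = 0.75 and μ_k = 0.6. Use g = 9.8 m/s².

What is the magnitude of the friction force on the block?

The normal reaction is N = m g cos θ = 127.6 N.
Parallel to the incline, ΣF = 0 gives f = m g sin θ + P = 119 + 177 = 296 N (up-slope positive).
The static-friction ceiling is μ_s N = 0.75 × 127.6 = 95.68 N.
Since |296| > 95.68 N, static friction cannot hold it; the block slides down the incline and kinetic friction applies: f = μ_k N = 0.6 × 127.6 = 76.5 N.

f ≈ 76.5 N (up the incline)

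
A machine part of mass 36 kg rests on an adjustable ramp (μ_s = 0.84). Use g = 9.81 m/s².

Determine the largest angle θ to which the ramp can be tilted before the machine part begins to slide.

At the slip threshold, m g sin θ = μ_s · m g cos θ, so tan θ = μ_s.
θ_max = arctan(0.84) = 40°.

θ_max ≈ 40°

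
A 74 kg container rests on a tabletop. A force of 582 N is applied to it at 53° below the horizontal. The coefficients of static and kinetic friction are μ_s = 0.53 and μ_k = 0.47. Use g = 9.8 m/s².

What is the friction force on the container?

N = m g + P sin α = 725.2 + 582×sin 53° = 1190 N.
The horizontal driving force is P cos α = 350.3 N, so equilibrium needs friction f = 350.3 N.
The static-friction limit is μ_s N = 630.7 N.
Since 350.3 N does not exceed the limit, the container stays at rest and f = 350 N.

f ≈ 350 N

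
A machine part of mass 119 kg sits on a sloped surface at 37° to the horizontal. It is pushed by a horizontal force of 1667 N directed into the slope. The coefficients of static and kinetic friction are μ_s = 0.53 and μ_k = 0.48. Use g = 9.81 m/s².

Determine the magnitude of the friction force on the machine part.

f ≈ 629 N (down the incline)

The horizontal push has a component P sin θ into the surface, so N = m g cos θ + P sin θ = 932.3 + 1003 = 1936 N.
Along the incline, the net driving force (taking up-slope positive) is P cos θ − m g sin θ = 1331 − 702.6 = 628.8 N, so equilibrium requires friction f = -628.8 N (down-slope).
The limit of static friction is μ_s N = 1026 N.
Since 628.8 N is within the 1026 N limit, the machine part stays put and friction is exactly 629 N.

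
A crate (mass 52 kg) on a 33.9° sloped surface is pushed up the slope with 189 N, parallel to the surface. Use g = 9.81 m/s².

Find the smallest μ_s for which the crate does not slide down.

μ_s,min ≈ 0.226

N = m g cos θ = 423.4 N.
Friction must make up the shortfall along the incline: f = m g sin θ − P = 284.5 − 189 = 95.52 N.
At the threshold f = μ_s N, so μ_s,min = 95.52/423.4 = 0.226.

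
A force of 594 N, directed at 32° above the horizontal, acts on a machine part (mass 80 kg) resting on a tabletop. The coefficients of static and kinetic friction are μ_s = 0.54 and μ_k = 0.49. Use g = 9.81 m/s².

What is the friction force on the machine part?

f ≈ 230 N

The vertical component of P reduces the normal force: N = m g − P sin α = 784.8 − 314.8 = 470 N.
Horizontally, friction must balance P cos α = 503.7 N.
μ_s N = 0.54 × 470 = 253.8 N.
503.7 > 253.8 N → the machine part slides; f = μ_k N = 0.49×470 = 230 N.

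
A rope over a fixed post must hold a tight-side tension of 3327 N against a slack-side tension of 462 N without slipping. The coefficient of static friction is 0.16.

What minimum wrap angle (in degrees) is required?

β_min ≈ 707°

T₂/T₁ = e^{μβ} → β = ln(T₂/T₁)/μ.
β = ln(3327/462)/0.16 = 1.974/0.16 = 12.34 rad.
In degrees: β = 12.34 × 180/π = 707°.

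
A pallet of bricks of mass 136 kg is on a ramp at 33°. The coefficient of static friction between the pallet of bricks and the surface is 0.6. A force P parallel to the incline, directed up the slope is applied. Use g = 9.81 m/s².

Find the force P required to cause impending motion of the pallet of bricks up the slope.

At impending motion up the slope, friction acts down-slope at its limit: f = μ_s N.
P is parallel to the surface, so N = m g cos θ = 1120 N.
Along the incline: P = m g sin θ + μ_s N = 727 + 0.6×1120 = 1400 N.

P ≈ 1400 N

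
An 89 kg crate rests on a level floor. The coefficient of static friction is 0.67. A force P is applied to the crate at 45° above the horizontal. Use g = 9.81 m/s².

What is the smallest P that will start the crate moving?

N = m g − P sin α (the pull lifts the crate).
At impending slip, P cos α = μ_s N = μ_s (m g − P sin α).
Solving: P (cos α + μ_s sin α) = μ_s m g → P = 0.67×873/(cos 45° + 0.67 sin 45°) = 585/1.181 = 495 N.

P ≈ 495 N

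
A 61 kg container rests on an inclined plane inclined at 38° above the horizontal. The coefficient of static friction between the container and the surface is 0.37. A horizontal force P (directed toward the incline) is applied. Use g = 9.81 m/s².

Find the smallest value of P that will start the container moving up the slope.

P ≈ 969 N

At impending motion up the slope, friction acts down-slope at its limit: f = μ_s N.
Perpendicular to the incline: N = m g cos θ + P sin θ.
Along the incline: P cos θ = m g sin θ + μ_s N = m g sin θ + μ_s (m g cos θ + P sin θ).
Solving, P (cos θ − μ_s sin θ) = m g (sin θ + μ_s cos θ), so P = 61×9.81×(sin 38° + 0.37 cos 38°)/(cos 38° − 0.37 sin 38°) = 598×0.9072/0.5602 = 969 N.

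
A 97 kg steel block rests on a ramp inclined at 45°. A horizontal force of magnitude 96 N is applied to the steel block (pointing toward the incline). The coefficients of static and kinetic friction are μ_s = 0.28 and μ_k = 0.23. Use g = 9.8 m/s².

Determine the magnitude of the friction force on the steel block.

Resolve perpendicular to the incline: N = m g cos θ + P sin θ = 97×9.8×cos 45° + 96×sin 45° = 740.1 N.
Along the incline, the net driving force (taking up-slope positive) is P cos θ − m g sin θ = 67.88 − 672.2 = -604.3 N, so equilibrium requires friction f = 604.3 N (up-slope).
Maximum static friction: μ_s N = 0.28 × 740.1 = 207.2 N.
|f_req| = 604.3 > 207.2 N → the steel block slides down the incline; f = μ_k N = 0.23 × 740.1 = 170 N.

f ≈ 170 N (up the incline)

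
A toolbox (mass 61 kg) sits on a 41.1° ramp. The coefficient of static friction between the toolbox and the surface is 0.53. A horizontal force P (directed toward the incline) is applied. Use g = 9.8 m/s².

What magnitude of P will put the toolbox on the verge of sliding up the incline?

P ≈ 1560 N

At impending motion up the slope, friction acts down-slope at its limit: f = μ_s N.
Perpendicular to the incline: N = m g cos θ + P sin θ.
Along the incline: P cos θ = m g sin θ + μ_s N = m g sin θ + μ_s (m g cos θ + P sin θ).
Solving, P (cos θ − μ_s sin θ) = m g (sin θ + μ_s cos θ), so P = 61×9.8×(sin 41.1° + 0.53 cos 41.1°)/(cos 41.1° − 0.53 sin 41.1°) = 598×1.057/0.4052 = 1560 N.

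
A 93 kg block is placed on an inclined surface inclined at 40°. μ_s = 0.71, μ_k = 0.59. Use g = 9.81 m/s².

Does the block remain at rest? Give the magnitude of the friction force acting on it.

N = m g cos θ = 699 N.
Down-slope weight component: m g sin θ = 586 N.
μ_s N = 496 N.
586 > 496 N, so it slides; kinetic friction f = μ_k N = 0.59×699 = 412 N.

f ≈ 412 N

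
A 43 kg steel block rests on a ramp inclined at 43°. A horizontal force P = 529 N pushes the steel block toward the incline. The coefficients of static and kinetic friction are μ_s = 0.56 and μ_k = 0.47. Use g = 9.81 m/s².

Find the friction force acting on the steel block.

The horizontal push has a component P sin θ into the surface, so N = m g cos θ + P sin θ = 308.5 + 360.8 = 669.3 N.
Parallel to the incline: P cos θ − m g sin θ = 386.9 − 287.7 = 99.2 N; the friction needed to balance this is 99.2 N acting down the slope.
Maximum static friction: μ_s N = 0.56 × 669.3 = 374.8 N.
|f_req| = 99.2 ≤ 374.8 N → the steel block is in equilibrium; friction equals the required value.

f ≈ 99.2 N (down the incline)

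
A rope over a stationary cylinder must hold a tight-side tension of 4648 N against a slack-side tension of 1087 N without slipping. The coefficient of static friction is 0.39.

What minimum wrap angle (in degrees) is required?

β_min ≈ 213°

T₂/T₁ = e^{μβ} → β = ln(T₂/T₁)/μ.
β = ln(4648/1087)/0.39 = 1.453/0.39 = 3.726 rad.
In degrees: β = 3.726 × 180/π = 213°.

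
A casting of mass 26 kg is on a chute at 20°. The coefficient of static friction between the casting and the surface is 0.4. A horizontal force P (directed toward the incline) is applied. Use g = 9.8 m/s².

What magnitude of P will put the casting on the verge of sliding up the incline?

At impending motion up the slope, friction acts down-slope at its limit: f = μ_s N.
Perpendicular to the incline: N = m g cos θ + P sin θ.
Along the incline: P cos θ = m g sin θ + μ_s N = m g sin θ + μ_s (m g cos θ + P sin θ).
Solving, P (cos θ − μ_s sin θ) = m g (sin θ + μ_s cos θ), so P = 26×9.8×(sin 20° + 0.4 cos 20°)/(cos 20° − 0.4 sin 20°) = 255×0.7179/0.8029 = 228 N.

P ≈ 228 N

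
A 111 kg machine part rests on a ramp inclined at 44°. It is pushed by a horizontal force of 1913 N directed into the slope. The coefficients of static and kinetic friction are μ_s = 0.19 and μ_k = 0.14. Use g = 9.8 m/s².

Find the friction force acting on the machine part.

f ≈ 296 N (down the incline)

Normal direction: N = m g cos θ + P sin θ = 2111 N.
Parallel to the incline: P cos θ − m g sin θ = 1376 − 755.6 = 620.4 N; the friction needed to balance this is 620.4 N acting down the slope.
The limit of static friction is μ_s N = 401.2 N.
|f_req| = 620.4 > 401.2 N → the machine part slides up the incline; f = μ_k N = 0.14 × 2111 = 296 N.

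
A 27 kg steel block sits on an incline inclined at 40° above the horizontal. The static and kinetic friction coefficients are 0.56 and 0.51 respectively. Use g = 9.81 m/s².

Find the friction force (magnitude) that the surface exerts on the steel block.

Perpendicular to the surface, N = m g cos θ = 27·9.81·cos 40° = 202.9 N.
Along the slope the weight component is m g sin θ = 170.3 N; friction must supply exactly this, acting up-slope.
Maximum static friction available: μ_s N = 0.56 × 202.9 = 113.6 N.
|170.3| exceeds 113.6 N, so the steel block slips down-slope; friction is kinetic, f = μ_k N = 0.51×202.9 = 103 N.

f ≈ 103 N (up the incline)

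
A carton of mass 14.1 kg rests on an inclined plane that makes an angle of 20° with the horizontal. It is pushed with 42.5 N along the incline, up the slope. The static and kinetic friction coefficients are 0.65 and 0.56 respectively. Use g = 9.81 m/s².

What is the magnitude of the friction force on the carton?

Normal force: N = m g cos θ = 14.1 × 9.81 × cos 20° = 130 N.
The friction needed for equilibrium is m g sin θ − P = 47.31 − 42.5 = 4.809 N, measured positive up-slope.
Static friction can supply at most μ_s N = 84.49 N.
Since |4.809| ≤ 84.49 N, no slip — friction simply equals what equilibrium demands.

f ≈ 4.81 N (up the incline)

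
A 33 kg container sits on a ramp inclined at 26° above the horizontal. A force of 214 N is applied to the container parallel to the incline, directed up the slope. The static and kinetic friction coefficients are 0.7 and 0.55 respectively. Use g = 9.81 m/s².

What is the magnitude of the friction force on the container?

f ≈ 72.1 N (down the incline)

Perpendicular to the surface, N = m g cos θ = 33·9.81·cos 26° = 291 N.
The friction needed for equilibrium is m g sin θ − P = 141.9 − 214 = -72.09 N, measured positive up-slope.
The static-friction ceiling is μ_s N = 0.7 × 291 = 203.7 N.
Since |-72.09| ≤ 203.7 N, no slip — friction simply equals what equilibrium demands.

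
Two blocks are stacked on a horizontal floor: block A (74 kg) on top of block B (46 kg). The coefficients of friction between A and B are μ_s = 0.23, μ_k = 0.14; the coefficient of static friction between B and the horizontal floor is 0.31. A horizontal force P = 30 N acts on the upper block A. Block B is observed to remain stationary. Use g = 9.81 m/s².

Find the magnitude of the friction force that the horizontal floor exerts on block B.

The normal force B exerts on A is simply A's weight, N₁ = 725.9 N.
So the A–B interface can sustain at most μ_s N₁ = 167 N of static friction.
Since P = 30 N ≤ 167 N, A does not slip on B; friction on A equals P = 30 N.
By Newton's third law B feels 30 N forward from A. With B stationary, the floor's static friction on B balances it: f₂ = 30 N (well within μ_s(m_A+m_B)g = 364.9 N).

f ≈ 30 N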